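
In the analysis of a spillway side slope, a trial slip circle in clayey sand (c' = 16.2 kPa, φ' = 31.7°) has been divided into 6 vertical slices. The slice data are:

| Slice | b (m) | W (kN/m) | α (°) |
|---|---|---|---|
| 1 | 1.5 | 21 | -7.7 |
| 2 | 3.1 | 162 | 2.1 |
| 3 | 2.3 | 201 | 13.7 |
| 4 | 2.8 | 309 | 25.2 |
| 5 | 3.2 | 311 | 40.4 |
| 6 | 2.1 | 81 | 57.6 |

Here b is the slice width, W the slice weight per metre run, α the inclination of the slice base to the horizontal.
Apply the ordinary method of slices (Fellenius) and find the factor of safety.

FS = 1.93

Ordinary method of slices: FS = Σ[c'·Δl_i + (W_i cosα_i)·tanφ'] / Σ W_i sinα_i, with Δl_i = b_i / cosα_i.
Slice 1: Δl = 1.5/cos(-7.7°) = 1.514 m; N'_1 = 21·cos(-7.7°) = 20.8; c'Δl = 24.52; W sinα = -2.8
Slice 2: Δl = 3.1/cos2.1° = 3.102 m; N'_2 = 162·cos2.1° = 161.9; c'Δl = 50.25; W sinα = 5.9
Slice 3: Δl = 2.3/cos13.7° = 2.367 m; N'_3 = 201·cos13.7° = 195.3; c'Δl = 38.35; W sinα = 47.6
Slice 4: Δl = 2.8/cos25.2° = 3.095 m; N'_4 = 309·cos25.2° = 279.6; c'Δl = 50.13; W sinα = 131.6
Slice 5: Δl = 3.2/cos40.4° = 4.202 m; N'_5 = 311·cos40.4° = 236.8; c'Δl = 68.07; W sinα = 201.6
Slice 6: Δl = 2.1/cos57.6° = 3.919 m; N'_6 = 81·cos57.6° = 43.4; c'Δl = 63.49; W sinα = 68.4
Σc'Δl = 294.8 kN/m; ΣN' = 937.8 kN/m; ΣW sinα = 452.2 kN/m
Resisting = 294.8 + 937.8·tan31.7° = 294.8 + 579.2 = 874.0 kN/m
FS = 874.0 / 452.2 = 1.933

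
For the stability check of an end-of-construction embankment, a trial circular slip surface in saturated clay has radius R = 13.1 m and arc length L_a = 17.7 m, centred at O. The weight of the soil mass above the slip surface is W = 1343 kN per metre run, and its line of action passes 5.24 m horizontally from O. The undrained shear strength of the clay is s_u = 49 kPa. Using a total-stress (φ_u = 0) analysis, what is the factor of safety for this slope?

Taking moments about the centre O, the resisting moment is provided by the undrained shear strength acting along the arc:
M_R = s_u·L_a·R = 49·17.70·13.1 = 11361.6 kN·m/m
M_D = W·d = 1343·5.24 = 7037.3 kN·m/m
FS = M_R / M_D = 11361.6 / 7037.3 = 1.614

FS = 1.61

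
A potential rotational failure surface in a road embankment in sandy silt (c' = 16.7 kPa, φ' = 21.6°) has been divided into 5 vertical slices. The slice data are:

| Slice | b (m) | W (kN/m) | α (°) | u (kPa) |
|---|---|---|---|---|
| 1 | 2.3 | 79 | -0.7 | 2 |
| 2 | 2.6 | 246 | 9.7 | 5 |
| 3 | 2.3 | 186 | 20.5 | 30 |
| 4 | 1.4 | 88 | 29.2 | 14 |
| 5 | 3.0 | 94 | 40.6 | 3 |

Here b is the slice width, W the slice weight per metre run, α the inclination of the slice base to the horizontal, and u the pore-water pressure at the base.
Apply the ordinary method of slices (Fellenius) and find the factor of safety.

FS = 2.01

Ordinary method of slices: FS = Σ[c'·Δl_i + (W_i cosα_i − u_i·Δl_i)·tanφ'] / Σ W_i sinα_i, with Δl_i = b_i / cosα_i.
Slice 1: Δl = 2.3/cos(-0.7°) = 2.300 m; N'_1 = 79·cos(-0.7°) − 2·2.300 = 74.4; c'Δl = 38.41; W sinα = -1.0
Slice 2: Δl = 2.6/cos9.7° = 2.638 m; N'_2 = 246·cos9.7° − 5·2.638 = 229.3; c'Δl = 44.05; W sinα = 41.4
Slice 3: Δl = 2.3/cos20.5° = 2.456 m; N'_3 = 186·cos20.5° − 30·2.456 = 100.6; c'Δl = 41.01; W sinα = 65.1
Slice 4: Δl = 1.4/cos29.2° = 1.604 m; N'_4 = 88·cos29.2° − 14·1.604 = 54.4; c'Δl = 26.78; W sinα = 42.9
Slice 5: Δl = 3.0/cos40.6° = 3.951 m; N'_5 = 94·cos40.6° − 3·3.951 = 59.5; c'Δl = 65.98; W sinα = 61.2
Σc'Δl = 216.2 kN/m; ΣN' = 518.1 kN/m; ΣW sinα = 209.7 kN/m
Resisting = 216.2 + 518.1·tan21.6° = 216.2 + 205.1 = 421.4 kN/m
FS = 421.4 / 209.7 = 2.009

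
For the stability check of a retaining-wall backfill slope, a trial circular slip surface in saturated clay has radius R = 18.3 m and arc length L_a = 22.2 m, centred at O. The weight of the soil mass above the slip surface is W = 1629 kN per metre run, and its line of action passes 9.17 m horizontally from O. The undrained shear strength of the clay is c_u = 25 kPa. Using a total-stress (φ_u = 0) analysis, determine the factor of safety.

FS = 0.68

Taking moments about the centre O, the resisting moment is provided by the undrained shear strength acting along the arc:
M_R = c_u·L_a·R = 25·22.20·18.3 = 10156.5 kN·m/m
M_D = W·d = 1629·9.17 = 14937.9 kN·m/m
FS = M_R / M_D = 10156.5 / 14937.9 = 0.680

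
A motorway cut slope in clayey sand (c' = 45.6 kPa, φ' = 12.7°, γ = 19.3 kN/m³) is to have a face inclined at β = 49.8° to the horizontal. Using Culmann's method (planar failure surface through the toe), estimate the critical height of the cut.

H_c = 34.79 m

Culmann's analysis gives the critical failure plane at α_cr = (β + φ')/2 = (49.8 + 12.7)/2 = 31.2°, and the critical height
H_c = (4c'/γ) · sinβ cosφ' / [1 − cos(β − φ')]
    = (4·45.6/19.3) · sin49.8°·cos12.7° / [1 − cos(37.1°)]
    = 9.451 · 0.7638·0.9755 / [1 − 0.7976]
    = 9.451 · 0.7451 / 0.2024
    = 34.79 m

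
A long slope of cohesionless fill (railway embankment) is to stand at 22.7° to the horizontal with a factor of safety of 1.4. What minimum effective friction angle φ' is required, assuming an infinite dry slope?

φ' = 30.4°

FS = tanφ'/tanβ ⇒ tanφ' = FS · tanβ = 1.4 · tan22.7° = 0.5856
φ' = arctan(0.5856) = 30.35°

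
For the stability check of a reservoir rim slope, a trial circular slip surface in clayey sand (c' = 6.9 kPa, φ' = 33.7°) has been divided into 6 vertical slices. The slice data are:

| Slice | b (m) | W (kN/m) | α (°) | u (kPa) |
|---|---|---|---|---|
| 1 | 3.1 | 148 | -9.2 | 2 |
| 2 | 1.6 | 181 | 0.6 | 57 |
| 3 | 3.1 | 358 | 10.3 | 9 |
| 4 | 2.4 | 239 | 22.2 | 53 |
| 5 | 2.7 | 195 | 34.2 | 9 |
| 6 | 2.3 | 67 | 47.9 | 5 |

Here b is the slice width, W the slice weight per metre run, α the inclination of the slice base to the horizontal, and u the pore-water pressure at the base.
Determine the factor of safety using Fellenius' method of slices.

FS = 2.23

Ordinary method of slices: FS = Σ[c'·Δl_i + (W_i cosα_i − u_i·Δl_i)·tanφ'] / Σ W_i sinα_i, with Δl_i = b_i / cosα_i.
Slice 1: Δl = 3.1/cos(-9.2°) = 3.140 m; N'_1 = 148·cos(-9.2°) − 2·3.140 = 139.8; c'Δl = 21.67; W sinα = -23.7
Slice 2: Δl = 1.6/cos0.6° = 1.600 m; N'_2 = 181·cos0.6° − 57·1.600 = 89.8; c'Δl = 11.04; W sinα = 1.9
Slice 3: Δl = 3.1/cos10.3° = 3.151 m; N'_3 = 358·cos10.3° − 9·3.151 = 323.9; c'Δl = 21.74; W sinα = 64.0
Slice 4: Δl = 2.4/cos22.2° = 2.592 m; N'_4 = 239·cos22.2° − 53·2.592 = 83.9; c'Δl = 17.89; W sinα = 90.3
Slice 5: Δl = 2.7/cos34.2° = 3.264 m; N'_5 = 195·cos34.2° − 9·3.264 = 131.9; c'Δl = 22.53; W sinα = 109.6
Slice 6: Δl = 2.3/cos47.9° = 3.431 m; N'_6 = 67·cos47.9° − 5·3.431 = 27.8; c'Δl = 23.67; W sinα = 49.7
Σc'Δl = 118.5 kN/m; ΣN' = 797.0 kN/m; ΣW sinα = 291.9 kN/m
Resisting = 118.5 + 797.0·tan33.7° = 118.5 + 531.6 = 650.1 kN/m
FS = 650.1 / 291.9 = 2.227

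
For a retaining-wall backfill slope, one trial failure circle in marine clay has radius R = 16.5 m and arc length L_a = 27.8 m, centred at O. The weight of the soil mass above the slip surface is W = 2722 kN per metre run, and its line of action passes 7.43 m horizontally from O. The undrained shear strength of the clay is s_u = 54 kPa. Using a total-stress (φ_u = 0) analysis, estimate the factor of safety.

FS = 1.22

Taking moments about the centre O, the resisting moment is provided by the undrained shear strength acting along the arc:
M_R = s_u·L_a·R = 54·27.80·16.5 = 24769.8 kN·m/m
M_D = W·d = 2722·7.43 = 20224.5 kN·m/m
FS = M_R / M_D = 24769.8 / 20224.5 = 1.225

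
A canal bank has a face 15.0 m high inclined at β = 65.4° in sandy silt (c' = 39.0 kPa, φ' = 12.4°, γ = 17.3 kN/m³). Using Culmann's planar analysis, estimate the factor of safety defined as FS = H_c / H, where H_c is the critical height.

FS = 1.34

H_c = (4c'/γ) · sinβ cosφ' / [1 − cos(β − φ')]
    = (4·39.0/17.3) · sin65.4°·cos12.4° / [1 − cos53.0°]
    = 9.017 · 0.8880 / 0.3982 = 20.11 m
FS = H_c / H = 20.11 / 15.0 = 1.341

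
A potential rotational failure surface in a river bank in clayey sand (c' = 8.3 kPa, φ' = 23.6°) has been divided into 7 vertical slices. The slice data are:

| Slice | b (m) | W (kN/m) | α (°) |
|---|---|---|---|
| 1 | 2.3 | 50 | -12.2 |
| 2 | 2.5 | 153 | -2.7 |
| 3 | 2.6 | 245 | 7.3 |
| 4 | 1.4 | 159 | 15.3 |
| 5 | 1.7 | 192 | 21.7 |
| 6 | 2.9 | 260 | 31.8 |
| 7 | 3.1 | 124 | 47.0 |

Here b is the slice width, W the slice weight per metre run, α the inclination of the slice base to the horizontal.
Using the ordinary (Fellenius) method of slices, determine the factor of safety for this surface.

FS = 1.77

Ordinary method of slices: FS = Σ[c'·Δl_i + (W_i cosα_i)·tanφ'] / Σ W_i sinα_i, with Δl_i = b_i / cosα_i.
Slice 1: Δl = 2.3/cos(-12.2°) = 2.353 m; N'_1 = 50·cos(-12.2°) = 48.9; c'Δl = 19.53; W sinα = -10.6
Slice 2: Δl = 2.5/cos(-2.7°) = 2.503 m; N'_2 = 153·cos(-2.7°) = 152.8; c'Δl = 20.77; W sinα = -7.2
Slice 3: Δl = 2.6/cos7.3° = 2.621 m; N'_3 = 245·cos7.3° = 243.0; c'Δl = 21.76; W sinα = 31.1
Slice 4: Δl = 1.4/cos15.3° = 1.451 m; N'_4 = 159·cos15.3° = 153.4; c'Δl = 12.05; W sinα = 42.0
Slice 5: Δl = 1.7/cos21.7° = 1.830 m; N'_5 = 192·cos21.7° = 178.4; c'Δl = 15.19; W sinα = 71.0
Slice 6: Δl = 2.9/cos31.8° = 3.412 m; N'_6 = 260·cos31.8° = 221.0; c'Δl = 28.32; W sinα = 137.0
Slice 7: Δl = 3.1/cos47.0° = 4.545 m; N'_7 = 124·cos47.0° = 84.6; c'Δl = 37.73; W sinα = 90.7
Σc'Δl = 155.3 kN/m; ΣN' = 1082.0 kN/m; ΣW sinα = 354.0 kN/m
Resisting = 155.3 + 1082.0·tan23.6° = 155.3 + 472.7 = 628.1 kN/m
FS = 628.1 / 354.0 = 1.774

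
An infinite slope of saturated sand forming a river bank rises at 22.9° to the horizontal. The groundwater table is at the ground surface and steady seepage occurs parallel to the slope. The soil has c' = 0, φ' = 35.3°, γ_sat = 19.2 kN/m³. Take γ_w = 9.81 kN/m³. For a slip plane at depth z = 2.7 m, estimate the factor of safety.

FS = 0.82

With seepage parallel to the slope and the water table at the surface, the effective normal stress on the slip plane uses the buoyant unit weight γ' = γ_sat − γ_w while the driving shear stress uses γ_sat:
FS = [c' + γ' z cos²β tanφ'] / [γ_sat z sinβ cosβ]
(For c' = 0 this reduces to FS = (γ'/γ_sat)·tanφ'/tanβ.)
γ' = 19.2 − 9.81 = 9.39 kN/m³
Numerator = 0.0 + 9.39·2.7·cos²22.9°·tan35.3° = 0.0 + 9.39·2.7·0.8486·0.7080 = 15.233 kPa
Denominator = 19.2·2.7·sin22.9°·cos22.9° = 19.2·2.7·0.3891·0.9212 = 18.582 kPa
FS = 15.233 / 18.582 = 0.820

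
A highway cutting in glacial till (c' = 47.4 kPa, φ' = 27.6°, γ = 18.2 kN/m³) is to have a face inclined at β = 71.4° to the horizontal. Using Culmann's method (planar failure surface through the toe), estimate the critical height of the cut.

Culmann's analysis gives the critical failure plane at α_cr = (β + φ')/2 = (71.4 + 27.6)/2 = 49.5°, and the critical height
H_c = (4c'/γ) · sinβ cosφ' / [1 − cos(β − φ')]
    = (4·47.4/18.2) · sin71.4°·cos27.6° / [1 − cos(43.8°)]
    = 10.418 · 0.9478·0.8862 / [1 − 0.7218]
    = 10.418 · 0.8399 / 0.2782
    = 31.45 m

H_c = 31.45 m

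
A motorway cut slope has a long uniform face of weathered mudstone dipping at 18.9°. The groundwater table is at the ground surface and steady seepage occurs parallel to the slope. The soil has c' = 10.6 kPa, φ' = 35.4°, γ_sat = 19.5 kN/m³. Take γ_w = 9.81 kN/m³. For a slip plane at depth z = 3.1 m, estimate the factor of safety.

With seepage parallel to the slope and the water table at the surface, the effective normal stress on the slip plane uses the buoyant unit weight γ' = γ_sat − γ_w while the driving shear stress uses γ_sat:
FS = [c' + γ' z cos²β tanφ'] / [γ_sat z sinβ cosβ]
γ' = 19.5 − 9.81 = 9.69 kN/m³
Numerator = 10.6 + 9.69·3.1·cos²18.9°·tan35.4° = 10.6 + 9.69·3.1·0.8951·0.7107 = 29.708 kPa
Denominator = 19.5·3.1·sin18.9°·cos18.9° = 19.5·3.1·0.3239·0.9461 = 18.525 kPa
FS = 29.708 / 18.525 = 1.604

FS = 1.60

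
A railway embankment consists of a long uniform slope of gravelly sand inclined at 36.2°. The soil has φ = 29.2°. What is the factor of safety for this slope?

FS = 0.76

For a dry cohesionless infinite slope the factor of safety is FS = tanφ / tanβ.
FS = tan29.2° / tan36.2° = 0.5589 / 0.7319 = 0.764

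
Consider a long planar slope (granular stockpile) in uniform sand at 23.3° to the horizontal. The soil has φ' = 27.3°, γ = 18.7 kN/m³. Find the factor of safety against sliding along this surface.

For a dry cohesionless infinite slope the factor of safety is FS = tanφ' / tanβ.
FS = tan27.3° / tan23.3° = 0.5161 / 0.4307 = 1.198

FS = 1.20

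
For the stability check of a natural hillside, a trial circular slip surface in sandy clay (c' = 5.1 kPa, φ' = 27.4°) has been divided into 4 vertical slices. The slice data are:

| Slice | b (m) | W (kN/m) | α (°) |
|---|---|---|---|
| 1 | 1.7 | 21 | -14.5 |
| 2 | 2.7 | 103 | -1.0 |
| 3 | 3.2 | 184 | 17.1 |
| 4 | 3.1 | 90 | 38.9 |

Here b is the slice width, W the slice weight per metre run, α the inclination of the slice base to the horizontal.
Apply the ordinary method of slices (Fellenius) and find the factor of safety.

FS = 2.43

Ordinary method of slices: FS = Σ[c'·Δl_i + (W_i cosα_i)·tanφ'] / Σ W_i sinα_i, with Δl_i = b_i / cosα_i.
Slice 1: Δl = 1.7/cos(-14.5°) = 1.756 m; N'_1 = 21·cos(-14.5°) = 20.3; c'Δl = 8.96; W sinα = -5.3
Slice 2: Δl = 2.7/cos(-1.0°) = 2.700 m; N'_2 = 103·cos(-1.0°) = 103.0; c'Δl = 13.77; W sinα = -1.8
Slice 3: Δl = 3.2/cos17.1° = 3.348 m; N'_3 = 184·cos17.1° = 175.9; c'Δl = 17.07; W sinα = 54.1
Slice 4: Δl = 3.1/cos38.9° = 3.983 m; N'_4 = 90·cos38.9° = 70.0; c'Δl = 20.31; W sinα = 56.5
Σc'Δl = 60.1 kN/m; ΣN' = 369.2 kN/m; ΣW sinα = 103.6 kN/m
Resisting = 60.1 + 369.2·tan27.4° = 60.1 + 191.4 = 251.5 kN/m
FS = 251.5 / 103.6 = 2.428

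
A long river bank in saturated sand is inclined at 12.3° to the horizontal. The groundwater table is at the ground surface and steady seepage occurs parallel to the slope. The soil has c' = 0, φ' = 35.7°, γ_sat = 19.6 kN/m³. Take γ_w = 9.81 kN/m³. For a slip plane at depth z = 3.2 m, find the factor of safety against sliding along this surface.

FS = 1.65

With seepage parallel to the slope and the water table at the surface, the effective normal stress on the slip plane uses the buoyant unit weight γ' = γ_sat − γ_w while the driving shear stress uses γ_sat:
FS = [c' + γ' z cos²β tanφ'] / [γ_sat z sinβ cosβ]
(For c' = 0 this reduces to FS = (γ'/γ_sat)·tanφ'/tanβ.)
γ' = 19.6 − 9.81 = 9.79 kN/m³
Numerator = 0.0 + 9.79·3.2·cos²12.3°·tan35.7° = 0.0 + 9.79·3.2·0.9546·0.7186 = 21.490 kPa
Denominator = 19.6·3.2·sin12.3°·cos12.3° = 19.6·3.2·0.2130·0.9770 = 13.055 kPa
FS = 21.490 / 13.055 = 1.646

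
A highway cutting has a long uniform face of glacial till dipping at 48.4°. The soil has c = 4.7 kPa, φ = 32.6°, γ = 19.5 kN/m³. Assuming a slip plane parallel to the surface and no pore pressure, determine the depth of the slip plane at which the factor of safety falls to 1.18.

z = 0.79 m

Setting FS = 1.18 in FS = [c + γz cos²β tanφ] / [γz sinβ cosβ] and solving for z:
z = c / [γ cosβ (FS·sinβ − cosβ·tanφ)]
  = 4.7 / [19.5·cos48.4°·(1.18·sin48.4° − cos48.4°·tan32.6°)]
  = 4.7 / [19.5·0.6639·(1.18·0.7478 − 0.6639·0.6395)]
  = 4.7 / 5.9270 = 0.793 m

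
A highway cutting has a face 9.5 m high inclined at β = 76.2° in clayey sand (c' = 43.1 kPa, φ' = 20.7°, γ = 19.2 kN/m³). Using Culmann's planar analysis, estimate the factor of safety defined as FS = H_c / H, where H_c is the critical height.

FS = 1.98

H_c = (4c'/γ) · sinβ cosφ' / [1 − cos(β − φ')]
    = (4·43.1/19.2) · sin76.2°·cos20.7° / [1 − cos55.5°]
    = 8.979 · 0.9084 / 0.4336 = 18.81 m
FS = H_c / H = 18.81 / 9.5 = 1.980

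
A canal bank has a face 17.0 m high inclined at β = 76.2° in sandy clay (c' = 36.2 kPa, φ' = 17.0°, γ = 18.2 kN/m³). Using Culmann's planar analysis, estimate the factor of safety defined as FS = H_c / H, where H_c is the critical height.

FS = 0.89

H_c = (4c'/γ) · sinβ cosφ' / [1 − cos(β − φ')]
    = (4·36.2/18.2) · sin76.2°·cos17.0° / [1 − cos59.2°]
    = 7.956 · 0.9287 / 0.4880 = 15.14 m
FS = H_c / H = 15.14 / 17.0 = 0.891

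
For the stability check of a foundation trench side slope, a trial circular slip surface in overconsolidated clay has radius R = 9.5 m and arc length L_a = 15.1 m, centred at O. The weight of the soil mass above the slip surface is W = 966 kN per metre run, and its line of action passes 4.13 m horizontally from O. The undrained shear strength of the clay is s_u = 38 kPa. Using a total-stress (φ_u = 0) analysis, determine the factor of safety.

FS = 1.37

Taking moments about the centre O, the resisting moment is provided by the undrained shear strength acting along the arc:
M_R = s_u·L_a·R = 38·15.10·9.5 = 5451.1 kN·m/m
M_D = W·d = 966·4.13 = 3989.6 kN·m/m
FS = M_R / M_D = 5451.1 / 3989.6 = 1.366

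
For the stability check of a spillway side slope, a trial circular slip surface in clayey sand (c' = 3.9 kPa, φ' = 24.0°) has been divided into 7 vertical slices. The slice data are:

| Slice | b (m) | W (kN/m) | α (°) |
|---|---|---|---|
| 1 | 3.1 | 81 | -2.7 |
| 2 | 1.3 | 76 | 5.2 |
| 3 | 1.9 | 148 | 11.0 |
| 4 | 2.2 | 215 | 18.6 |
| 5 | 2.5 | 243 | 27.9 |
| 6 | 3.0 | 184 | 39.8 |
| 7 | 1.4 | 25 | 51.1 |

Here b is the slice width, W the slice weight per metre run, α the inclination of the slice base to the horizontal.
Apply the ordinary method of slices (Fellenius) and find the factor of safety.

FS = 1.31

Ordinary method of slices: FS = Σ[c'·Δl_i + (W_i cosα_i)·tanφ'] / Σ W_i sinα_i, with Δl_i = b_i / cosα_i.
Slice 1: Δl = 3.1/cos(-2.7°) = 3.103 m; N'_1 = 81·cos(-2.7°) = 80.9; c'Δl = 12.10; W sinα = -3.8
Slice 2: Δl = 1.3/cos5.2° = 1.305 m; N'_2 = 76·cos5.2° = 75.7; c'Δl = 5.09; W sinα = 6.9
Slice 3: Δl = 1.9/cos11.0° = 1.936 m; N'_3 = 148·cos11.0° = 145.3; c'Δl = 7.55; W sinα = 28.2
Slice 4: Δl = 2.2/cos18.6° = 2.321 m; N'_4 = 215·cos18.6° = 203.8; c'Δl = 9.05; W sinα = 68.6
Slice 5: Δl = 2.5/cos27.9° = 2.829 m; N'_5 = 243·cos27.9° = 214.8; c'Δl = 11.03; W sinα = 113.7
Slice 6: Δl = 3.0/cos39.8° = 3.905 m; N'_6 = 184·cos39.8° = 141.4; c'Δl = 15.23; W sinα = 117.8
Slice 7: Δl = 1.4/cos51.1° = 2.229 m; N'_7 = 25·cos51.1° = 15.7; c'Δl = 8.69; W sinα = 19.5
Σc'Δl = 68.8 kN/m; ΣN' = 877.5 kN/m; ΣW sinα = 350.8 kN/m
Resisting = 68.8 + 877.5·tan24.0° = 68.8 + 390.7 = 459.4 kN/m
FS = 459.4 / 350.8 = 1.310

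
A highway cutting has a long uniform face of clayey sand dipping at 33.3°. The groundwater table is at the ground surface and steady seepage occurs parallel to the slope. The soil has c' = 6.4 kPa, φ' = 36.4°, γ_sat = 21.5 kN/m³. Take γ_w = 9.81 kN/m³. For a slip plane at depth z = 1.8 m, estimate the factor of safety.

FS = 0.97

With seepage parallel to the slope and the water table at the surface, the effective normal stress on the slip plane uses the buoyant unit weight γ' = γ_sat − γ_w while the driving shear stress uses γ_sat:
FS = [c' + γ' z cos²β tanφ'] / [γ_sat z sinβ cosβ]
γ' = 21.5 − 9.81 = 11.69 kN/m³
Numerator = 6.4 + 11.69·1.8·cos²33.3°·tan36.4° = 6.4 + 11.69·1.8·0.6986·0.7373 = 17.237 kPa
Denominator = 21.5·1.8·sin33.3°·cos33.3° = 21.5·1.8·0.5490·0.8358 = 17.759 kPa
FS = 17.237 / 17.759 = 0.971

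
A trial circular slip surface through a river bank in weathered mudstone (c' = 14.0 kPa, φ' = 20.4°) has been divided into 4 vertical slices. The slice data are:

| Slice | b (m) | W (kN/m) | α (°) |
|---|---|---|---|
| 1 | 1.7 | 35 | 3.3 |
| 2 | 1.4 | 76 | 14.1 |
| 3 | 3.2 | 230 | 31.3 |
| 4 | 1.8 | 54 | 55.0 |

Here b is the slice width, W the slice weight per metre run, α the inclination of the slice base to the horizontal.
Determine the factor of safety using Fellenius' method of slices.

FS = 1.44

Ordinary method of slices: FS = Σ[c'·Δl_i + (W_i cosα_i)·tanφ'] / Σ W_i sinα_i, with Δl_i = b_i / cosα_i.
Slice 1: Δl = 1.7/cos3.3° = 1.703 m; N'_1 = 35·cos3.3° = 34.9; c'Δl = 23.84; W sinα = 2.0
Slice 2: Δl = 1.4/cos14.1° = 1.443 m; N'_2 = 76·cos14.1° = 73.7; c'Δl = 20.21; W sinα = 18.5
Slice 3: Δl = 3.2/cos31.3° = 3.745 m; N'_3 = 230·cos31.3° = 196.5; c'Δl = 52.43; W sinα = 119.5
Slice 4: Δl = 1.8/cos55.0° = 3.138 m; N'_4 = 54·cos55.0° = 31.0; c'Δl = 43.93; W sinα = 44.2
Σc'Δl = 140.4 kN/m; ΣN' = 336.2 kN/m; ΣW sinα = 184.3 kN/m
Resisting = 140.4 + 336.2·tan20.4° = 140.4 + 125.0 = 265.4 kN/m
FS = 265.4 / 184.3 = 1.441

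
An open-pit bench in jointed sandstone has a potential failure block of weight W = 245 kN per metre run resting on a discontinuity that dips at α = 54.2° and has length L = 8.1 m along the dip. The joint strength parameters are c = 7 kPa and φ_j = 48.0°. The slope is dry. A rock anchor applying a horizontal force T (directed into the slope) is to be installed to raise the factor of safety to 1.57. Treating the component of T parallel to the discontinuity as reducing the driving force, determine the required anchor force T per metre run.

T = 53 kN/m

Resolving forces along and normal to the sliding plane, with the horizontal anchor force T adding T·sinα to the effective normal force and T·cosα acting up the plane against the driving force:
FS = [cL + (W cosα + T sinα) tanφ_j] / [W sinα − T cosα]
Without the anchor: N' = 143.3 kN/m, driving T_d = 198.7 kN/m, resisting R = 7·8.1 + 143.3·tan48.0° = 215.9 kN/m, FS = 1.09.
Setting FS = 1.57 and solving for T:
1.57·(198.7 − T cos54.2°) = 215.9 + T sin54.2°·tan48.0°
T·(sin54.2°·tan48.0° + 1.57·cos54.2°) = 1.57·198.7 − 215.9
T·(0.8111·1.1106 + 1.57·0.5850) = 312.0 − 215.9 = 96.1
T·1.8192 = 96.1
T = 52.8 kN/m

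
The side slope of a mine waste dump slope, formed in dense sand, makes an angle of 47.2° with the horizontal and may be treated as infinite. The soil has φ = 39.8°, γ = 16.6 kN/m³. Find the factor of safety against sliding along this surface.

FS = 0.77

For a dry cohesionless infinite slope the factor of safety is FS = tanφ / tanβ.
FS = tan39.8° / tan47.2° = 0.8332 / 1.0799 = 0.772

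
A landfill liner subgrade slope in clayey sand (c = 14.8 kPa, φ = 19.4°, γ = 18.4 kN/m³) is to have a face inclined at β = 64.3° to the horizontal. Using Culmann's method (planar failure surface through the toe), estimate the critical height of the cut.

Culmann's analysis gives the critical failure plane at α_cr = (β + φ)/2 = (64.3 + 19.4)/2 = 41.8°, and the critical height
H_c = (4c/γ) · sinβ cosφ / [1 − cos(β − φ)]
    = (4·14.8/18.4) · sin64.3°·cos19.4° / [1 − cos(44.9°)]
    = 3.217 · 0.9011·0.9432 / [1 − 0.7083]
    = 3.217 · 0.8499 / 0.2917
    = 9.38 m

H_c = 9.38 m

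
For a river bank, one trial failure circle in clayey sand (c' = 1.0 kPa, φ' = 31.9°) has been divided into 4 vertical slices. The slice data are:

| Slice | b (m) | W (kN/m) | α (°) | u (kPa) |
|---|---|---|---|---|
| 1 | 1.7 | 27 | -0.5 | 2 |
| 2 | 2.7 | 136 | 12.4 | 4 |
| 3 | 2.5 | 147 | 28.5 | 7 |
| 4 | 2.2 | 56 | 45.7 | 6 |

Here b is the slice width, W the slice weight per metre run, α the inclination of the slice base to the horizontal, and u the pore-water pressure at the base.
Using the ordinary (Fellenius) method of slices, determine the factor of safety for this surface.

Ordinary method of slices: FS = Σ[c'·Δl_i + (W_i cosα_i − u_i·Δl_i)·tanφ'] / Σ W_i sinα_i, with Δl_i = b_i / cosα_i.
Slice 1: Δl = 1.7/cos(-0.5°) = 1.700 m; N'_1 = 27·cos(-0.5°) − 2·1.700 = 23.6; c'Δl = 1.70; W sinα = -0.2
Slice 2: Δl = 2.7/cos12.4° = 2.764 m; N'_2 = 136·cos12.4° − 4·2.764 = 121.8; c'Δl = 2.76; W sinα = 29.2
Slice 3: Δl = 2.5/cos28.5° = 2.845 m; N'_3 = 147·cos28.5° − 7·2.845 = 109.3; c'Δl = 2.84; W sinα = 70.1
Slice 4: Δl = 2.2/cos45.7° = 3.150 m; N'_4 = 56·cos45.7° − 6·3.150 = 20.2; c'Δl = 3.15; W sinα = 40.1
Σc'Δl = 10.5 kN/m; ΣN' = 274.9 kN/m; ΣW sinα = 139.2 kN/m
Resisting = 10.5 + 274.9·tan31.9° = 10.5 + 171.1 = 181.5 kN/m
FS = 181.5 / 139.2 = 1.304

FS = 1.30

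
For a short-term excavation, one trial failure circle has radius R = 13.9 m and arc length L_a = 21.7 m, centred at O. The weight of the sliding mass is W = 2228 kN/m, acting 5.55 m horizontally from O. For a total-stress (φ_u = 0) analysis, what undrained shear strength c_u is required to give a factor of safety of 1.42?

FS = c_u·L_a·R / (W·d), so c_u = FS·W·d / (L_a·R).
c_u = 1.42·2228·5.55 / (21.70·13.9) = 17558.9 / 301.63 = 58.21 kPa

c_u = 58.2 kPa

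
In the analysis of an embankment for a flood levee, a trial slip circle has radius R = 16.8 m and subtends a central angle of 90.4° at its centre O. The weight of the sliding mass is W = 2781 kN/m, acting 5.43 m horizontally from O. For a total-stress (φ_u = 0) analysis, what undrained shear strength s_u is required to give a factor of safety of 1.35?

FS = s_u·L_a·R / (W·d), so s_u = FS·W·d / (L_a·R).
Arc length L_a = R·θ = 16.8·(90.4°·π/180) = 16.8·1.5778 = 26.51 m
s_u = 1.35·2781·5.43 / (26.51·16.8) = 20386.1 / 445.31 = 45.78 kPa

s_u = 45.8 kPa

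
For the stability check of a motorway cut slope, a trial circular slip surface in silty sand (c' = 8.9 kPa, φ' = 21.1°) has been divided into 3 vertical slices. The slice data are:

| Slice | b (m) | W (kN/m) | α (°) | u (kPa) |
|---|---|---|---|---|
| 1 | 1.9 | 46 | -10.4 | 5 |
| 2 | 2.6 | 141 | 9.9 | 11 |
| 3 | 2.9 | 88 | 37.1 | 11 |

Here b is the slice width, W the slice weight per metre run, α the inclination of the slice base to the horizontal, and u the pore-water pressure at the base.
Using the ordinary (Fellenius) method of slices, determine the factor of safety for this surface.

Ordinary method of slices: FS = Σ[c'·Δl_i + (W_i cosα_i − u_i·Δl_i)·tanφ'] / Σ W_i sinα_i, with Δl_i = b_i / cosα_i.
Slice 1: Δl = 1.9/cos(-10.4°) = 1.932 m; N'_1 = 46·cos(-10.4°) − 5·1.932 = 35.6; c'Δl = 17.19; W sinα = -8.3
Slice 2: Δl = 2.6/cos9.9° = 2.639 m; N'_2 = 141·cos9.9° − 11·2.639 = 109.9; c'Δl = 23.49; W sinα = 24.2
Slice 3: Δl = 2.9/cos37.1° = 3.636 m; N'_3 = 88·cos37.1° − 11·3.636 = 30.2; c'Δl = 32.36; W sinα = 53.1
Σc'Δl = 73.0 kN/m; ΣN' = 175.6 kN/m; ΣW sinα = 69.0 kN/m
Resisting = 73.0 + 175.6·tan21.1° = 73.0 + 67.8 = 140.8 kN/m
FS = 140.8 / 69.0 = 2.040

FS = 2.04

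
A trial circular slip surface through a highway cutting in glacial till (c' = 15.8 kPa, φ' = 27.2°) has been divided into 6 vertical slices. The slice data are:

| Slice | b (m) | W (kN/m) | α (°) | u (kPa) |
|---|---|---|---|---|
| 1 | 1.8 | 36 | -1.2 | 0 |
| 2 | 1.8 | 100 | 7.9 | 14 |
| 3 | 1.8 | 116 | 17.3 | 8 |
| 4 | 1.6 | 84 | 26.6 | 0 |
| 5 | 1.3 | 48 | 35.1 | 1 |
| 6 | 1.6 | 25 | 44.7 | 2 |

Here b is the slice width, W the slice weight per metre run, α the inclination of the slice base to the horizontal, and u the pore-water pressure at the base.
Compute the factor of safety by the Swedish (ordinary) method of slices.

FS = 2.66

Ordinary method of slices: FS = Σ[c'·Δl_i + (W_i cosα_i − u_i·Δl_i)·tanφ'] / Σ W_i sinα_i, with Δl_i = b_i / cosα_i.
Slice 1: Δl = 1.8/cos(-1.2°) = 1.800 m; N'_1 = 36·cos(-1.2°) − 0·1.800 = 36.0; c'Δl = 28.45; W sinα = -0.8
Slice 2: Δl = 1.8/cos7.9° = 1.817 m; N'_2 = 100·cos7.9° − 14·1.817 = 73.6; c'Δl = 28.71; W sinα = 13.7
Slice 3: Δl = 1.8/cos17.3° = 1.885 m; N'_3 = 116·cos17.3° − 8·1.885 = 95.7; c'Δl = 29.79; W sinα = 34.5
Slice 4: Δl = 1.6/cos26.6° = 1.789 m; N'_4 = 84·cos26.6° − 0·1.789 = 75.1; c'Δl = 28.27; W sinα = 37.6
Slice 5: Δl = 1.3/cos35.1° = 1.589 m; N'_5 = 48·cos35.1° − 1·1.589 = 37.7; c'Δl = 25.11; W sinα = 27.6
Slice 6: Δl = 1.6/cos44.7° = 2.251 m; N'_6 = 25·cos44.7° − 2·2.251 = 13.3; c'Δl = 35.57; W sinα = 17.6
Σc'Δl = 175.9 kN/m; ΣN' = 331.3 kN/m; ΣW sinα = 130.3 kN/m
Resisting = 175.9 + 331.3·tan27.2° = 175.9 + 170.3 = 346.2 kN/m
FS = 346.2 / 130.3 = 2.657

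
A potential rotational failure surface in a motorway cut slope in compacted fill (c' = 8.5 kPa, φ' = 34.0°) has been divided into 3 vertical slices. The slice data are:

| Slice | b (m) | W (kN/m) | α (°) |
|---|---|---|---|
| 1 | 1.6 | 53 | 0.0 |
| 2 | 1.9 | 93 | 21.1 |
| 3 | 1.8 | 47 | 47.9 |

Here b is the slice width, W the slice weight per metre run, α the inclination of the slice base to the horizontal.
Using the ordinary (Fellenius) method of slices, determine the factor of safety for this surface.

Ordinary method of slices: FS = Σ[c'·Δl_i + (W_i cosα_i)·tanφ'] / Σ W_i sinα_i, with Δl_i = b_i / cosα_i.
Slice 1: Δl = 1.6/cos0.0° = 1.600 m; N'_1 = 53·cos0.0° = 53.0; c'Δl = 13.60; W sinα = 0.0
Slice 2: Δl = 1.9/cos21.1° = 2.037 m; N'_2 = 93·cos21.1° = 86.8; c'Δl = 17.31; W sinα = 33.5
Slice 3: Δl = 1.8/cos47.9° = 2.685 m; N'_3 = 47·cos47.9° = 31.5; c'Δl = 22.82; W sinα = 34.9
Σc'Δl = 53.7 kN/m; ΣN' = 171.3 kN/m; ΣW sinα = 68.4 kN/m
Resisting = 53.7 + 171.3·tan34.0° = 53.7 + 115.5 = 169.3 kN/m
FS = 169.3 / 68.4 = 2.476

FS = 2.48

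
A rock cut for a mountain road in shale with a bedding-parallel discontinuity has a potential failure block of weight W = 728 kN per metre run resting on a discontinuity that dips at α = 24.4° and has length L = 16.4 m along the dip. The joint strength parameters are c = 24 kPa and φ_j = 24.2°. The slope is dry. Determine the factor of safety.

FS = 2.30

Resolving the block weight along and normal to the plane and applying the Mohr–Coulomb strength on the joint:
N' = W cosα = 728·cos24.4° = 663.0 kN/m
Driving force T = W sinα = 728·sin24.4° = 300.7 kN/m
Resisting force R = c·L + N'·tanφ_j = 24·16.4 + 663.0·tan24.2° = 393.6 + 298.0 = 691.6 kN/m
FS = R / T = 691.6 / 300.7 = 2.300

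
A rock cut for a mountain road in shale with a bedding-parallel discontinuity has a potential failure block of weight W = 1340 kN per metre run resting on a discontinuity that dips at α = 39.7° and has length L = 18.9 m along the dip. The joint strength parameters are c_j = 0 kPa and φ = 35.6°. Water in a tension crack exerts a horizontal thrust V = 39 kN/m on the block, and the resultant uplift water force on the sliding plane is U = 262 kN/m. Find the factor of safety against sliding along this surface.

FS = 0.60

Resolving the block weight along and normal to the plane and applying the Mohr–Coulomb strength on the joint:
N' = W cosα − U − V sinα = 1340·cos39.7° − 262 − 39·sin39.7° = 744.1 kN/m
Driving force T = W sinα + V cosα = 1340·sin39.7° + 39·cos39.7° = 886.0 kN/m
Resisting force R = c_j·L + N'·tanφ = 0·18.9 + 744.1·tan35.6° = 0.0 + 532.7 = 532.7 kN/m
FS = R / T = 532.7 / 886.0 = 0.601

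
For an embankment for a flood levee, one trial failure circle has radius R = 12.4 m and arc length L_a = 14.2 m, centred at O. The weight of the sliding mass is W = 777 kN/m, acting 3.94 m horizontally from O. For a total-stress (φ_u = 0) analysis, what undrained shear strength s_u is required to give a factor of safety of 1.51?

FS = s_u·L_a·R / (W·d), so s_u = FS·W·d / (L_a·R).
s_u = 1.51·777·3.94 / (14.20·12.4) = 4622.7 / 176.08 = 26.25 kPa

s_u = 26.3 kPa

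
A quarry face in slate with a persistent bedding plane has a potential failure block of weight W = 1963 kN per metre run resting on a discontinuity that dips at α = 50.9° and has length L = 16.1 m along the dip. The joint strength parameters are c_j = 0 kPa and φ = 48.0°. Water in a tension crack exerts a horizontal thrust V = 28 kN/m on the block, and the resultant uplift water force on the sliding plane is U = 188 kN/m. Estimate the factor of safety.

FS = 0.74

Resolving the block weight along and normal to the plane and applying the Mohr–Coulomb strength on the joint:
N' = W cosα − U − V sinα = 1963·cos50.9° − 188 − 28·sin50.9° = 1028.3 kN/m
Driving force T = W sinα + V cosα = 1963·sin50.9° + 28·cos50.9° = 1541.0 kN/m
Resisting force R = c_j·L + N'·tanφ = 0·16.1 + 1028.3·tan48.0° = 0.0 + 1142.0 = 1142.0 kN/m
FS = R / T = 1142.0 / 1541.0 = 0.741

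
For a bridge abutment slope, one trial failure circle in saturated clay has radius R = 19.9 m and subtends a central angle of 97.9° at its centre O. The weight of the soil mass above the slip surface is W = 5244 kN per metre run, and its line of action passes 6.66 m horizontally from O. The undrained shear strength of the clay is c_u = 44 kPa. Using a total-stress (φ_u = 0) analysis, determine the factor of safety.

FS = 0.85

Taking moments about the centre O, the resisting moment is provided by the undrained shear strength acting along the arc:
Arc length L_a = R·θ = 19.9·(97.9°·π/180) = 19.9·1.7087 = 34.00 m
M_R = c_u·L_a·R = 44·34.00·19.9 = 29772.7 kN·m/m
M_D = W·d = 5244·6.66 = 34925.0 kN·m/m
FS = M_R / M_D = 29772.7 / 34925.0 = 0.852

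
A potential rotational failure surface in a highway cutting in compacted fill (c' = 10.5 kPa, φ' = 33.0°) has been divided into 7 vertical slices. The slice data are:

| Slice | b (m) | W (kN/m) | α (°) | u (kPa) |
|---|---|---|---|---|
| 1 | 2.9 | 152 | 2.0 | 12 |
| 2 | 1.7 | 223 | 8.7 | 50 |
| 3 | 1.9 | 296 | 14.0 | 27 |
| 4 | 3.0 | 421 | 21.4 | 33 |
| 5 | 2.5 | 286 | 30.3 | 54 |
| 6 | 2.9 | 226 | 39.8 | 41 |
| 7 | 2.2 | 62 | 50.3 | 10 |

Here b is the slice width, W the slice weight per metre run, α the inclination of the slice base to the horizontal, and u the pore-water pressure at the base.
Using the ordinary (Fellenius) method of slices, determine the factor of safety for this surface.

FS = 1.31

Ordinary method of slices: FS = Σ[c'·Δl_i + (W_i cosα_i − u_i·Δl_i)·tanφ'] / Σ W_i sinα_i, with Δl_i = b_i / cosα_i.
Slice 1: Δl = 2.9/cos2.0° = 2.902 m; N'_1 = 152·cos2.0° − 12·2.902 = 117.1; c'Δl = 30.47; W sinα = 5.3
Slice 2: Δl = 1.7/cos8.7° = 1.720 m; N'_2 = 223·cos8.7° − 50·1.720 = 134.4; c'Δl = 18.06; W sinα = 33.7
Slice 3: Δl = 1.9/cos14.0° = 1.958 m; N'_3 = 296·cos14.0° − 27·1.958 = 234.3; c'Δl = 20.56; W sinα = 71.6
Slice 4: Δl = 3.0/cos21.4° = 3.222 m; N'_4 = 421·cos21.4° − 33·3.222 = 285.6; c'Δl = 33.83; W sinα = 153.6
Slice 5: Δl = 2.5/cos30.3° = 2.896 m; N'_5 = 286·cos30.3° − 54·2.896 = 90.6; c'Δl = 30.40; W sinα = 144.3
Slice 6: Δl = 2.9/cos39.8° = 3.775 m; N'_6 = 226·cos39.8° − 41·3.775 = 18.9; c'Δl = 39.63; W sinα = 144.7
Slice 7: Δl = 2.2/cos50.3° = 3.444 m; N'_7 = 62·cos50.3° − 10·3.444 = 5.2; c'Δl = 36.16; W sinα = 47.7
Σc'Δl = 209.1 kN/m; ΣN' = 886.1 kN/m; ΣW sinα = 600.9 kN/m
Resisting = 209.1 + 886.1·tan33.0° = 209.1 + 575.5 = 784.6 kN/m
FS = 784.6 / 600.9 = 1.306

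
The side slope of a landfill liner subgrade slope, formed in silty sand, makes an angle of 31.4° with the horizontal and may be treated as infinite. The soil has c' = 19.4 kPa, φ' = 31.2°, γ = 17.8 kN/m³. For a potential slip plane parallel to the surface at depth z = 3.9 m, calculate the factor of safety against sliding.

For an infinite slope with a slip plane parallel to the surface (no pore pressure): FS = [c' + γz cos²β tanφ'] / [γz sinβ cosβ].
γz = 17.8·3.9 = 69.42 kN/m²
Numerator = 19.4 + 69.42·cos²31.4°·tan31.2° = 19.4 + 69.42·0.7285·0.6056 = 50.030 kPa
Denominator = 69.42·sin31.4°·cos31.4° = 69.42·0.5210·0.8536 = 30.872 kPa
FS = 50.030 / 30.872 = 1.621

FS = 1.62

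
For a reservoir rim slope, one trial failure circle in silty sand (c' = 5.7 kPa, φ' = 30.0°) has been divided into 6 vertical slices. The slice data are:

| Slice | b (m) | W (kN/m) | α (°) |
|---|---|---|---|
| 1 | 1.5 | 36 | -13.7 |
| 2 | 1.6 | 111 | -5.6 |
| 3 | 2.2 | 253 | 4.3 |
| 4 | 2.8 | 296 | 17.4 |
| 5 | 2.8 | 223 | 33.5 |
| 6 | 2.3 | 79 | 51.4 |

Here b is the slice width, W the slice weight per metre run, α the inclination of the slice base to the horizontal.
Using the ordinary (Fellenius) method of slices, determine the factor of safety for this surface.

Ordinary method of slices: FS = Σ[c'·Δl_i + (W_i cosα_i)·tanφ'] / Σ W_i sinα_i, with Δl_i = b_i / cosα_i.
Slice 1: Δl = 1.5/cos(-13.7°) = 1.544 m; N'_1 = 36·cos(-13.7°) = 35.0; c'Δl = 8.80; W sinα = -8.5
Slice 2: Δl = 1.6/cos(-5.6°) = 1.608 m; N'_2 = 111·cos(-5.6°) = 110.5; c'Δl = 9.16; W sinα = -10.8
Slice 3: Δl = 2.2/cos4.3° = 2.206 m; N'_3 = 253·cos4.3° = 252.3; c'Δl = 12.58; W sinα = 19.0
Slice 4: Δl = 2.8/cos17.4° = 2.934 m; N'_4 = 296·cos17.4° = 282.5; c'Δl = 16.73; W sinα = 88.5
Slice 5: Δl = 2.8/cos33.5° = 3.358 m; N'_5 = 223·cos33.5° = 186.0; c'Δl = 19.14; W sinα = 123.1
Slice 6: Δl = 2.3/cos51.4° = 3.687 m; N'_6 = 79·cos51.4° = 49.3; c'Δl = 21.01; W sinα = 61.7
Σc'Δl = 87.4 kN/m; ΣN' = 915.4 kN/m; ΣW sinα = 272.9 kN/m
Resisting = 87.4 + 915.4·tan30.0° = 87.4 + 528.5 = 615.9 kN/m
FS = 615.9 / 272.9 = 2.257

FS = 2.26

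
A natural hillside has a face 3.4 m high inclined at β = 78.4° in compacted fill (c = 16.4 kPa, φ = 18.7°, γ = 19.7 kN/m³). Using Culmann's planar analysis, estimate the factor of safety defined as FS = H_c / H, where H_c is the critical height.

FS = 1.83

H_c = (4c/γ) · sinβ cosφ / [1 − cos(β − φ)]
    = (4·16.4/19.7) · sin78.4°·cos18.7° / [1 − cos59.7°]
    = 3.330 · 0.9279 / 0.4955 = 6.24 m
FS = H_c / H = 6.24 / 3.4 = 1.834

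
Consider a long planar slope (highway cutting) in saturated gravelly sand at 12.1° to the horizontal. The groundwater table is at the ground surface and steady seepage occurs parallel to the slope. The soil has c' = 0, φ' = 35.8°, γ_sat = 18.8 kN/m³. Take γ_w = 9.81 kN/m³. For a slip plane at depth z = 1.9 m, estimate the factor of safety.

With seepage parallel to the slope and the water table at the surface, the effective normal stress on the slip plane uses the buoyant unit weight γ' = γ_sat − γ_w while the driving shear stress uses γ_sat:
FS = [c' + γ' z cos²β tanφ'] / [γ_sat z sinβ cosβ]
(For c' = 0 this reduces to FS = (γ'/γ_sat)·tanφ'/tanβ.)
γ' = 18.8 − 9.81 = 8.99 kN/m³
Numerator = 0.0 + 8.99·1.9·cos²12.1°·tan35.8° = 0.0 + 8.99·1.9·0.9561·0.7212 = 11.778 kPa
Denominator = 18.8·1.9·sin12.1°·cos12.1° = 18.8·1.9·0.2096·0.9778 = 7.321 kPa
FS = 11.778 / 7.321 = 1.609

FS = 1.61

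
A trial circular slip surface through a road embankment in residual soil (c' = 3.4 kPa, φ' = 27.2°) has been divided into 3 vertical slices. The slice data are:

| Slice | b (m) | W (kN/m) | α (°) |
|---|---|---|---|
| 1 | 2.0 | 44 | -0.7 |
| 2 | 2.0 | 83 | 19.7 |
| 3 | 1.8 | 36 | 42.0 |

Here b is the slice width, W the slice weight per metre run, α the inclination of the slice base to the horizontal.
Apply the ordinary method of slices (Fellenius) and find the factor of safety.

Ordinary method of slices: FS = Σ[c'·Δl_i + (W_i cosα_i)·tanφ'] / Σ W_i sinα_i, with Δl_i = b_i / cosα_i.
Slice 1: Δl = 2.0/cos(-0.7°) = 2.000 m; N'_1 = 44·cos(-0.7°) = 44.0; c'Δl = 6.80; W sinα = -0.5
Slice 2: Δl = 2.0/cos19.7° = 2.124 m; N'_2 = 83·cos19.7° = 78.1; c'Δl = 7.22; W sinα = 28.0
Slice 3: Δl = 1.8/cos42.0° = 2.422 m; N'_3 = 36·cos42.0° = 26.8; c'Δl = 8.24; W sinα = 24.1
Σc'Δl = 22.3 kN/m; ΣN' = 148.9 kN/m; ΣW sinα = 51.5 kN/m
Resisting = 22.3 + 148.9·tan27.2° = 22.3 + 76.5 = 98.8 kN/m
FS = 98.8 / 51.5 = 1.917

FS = 1.92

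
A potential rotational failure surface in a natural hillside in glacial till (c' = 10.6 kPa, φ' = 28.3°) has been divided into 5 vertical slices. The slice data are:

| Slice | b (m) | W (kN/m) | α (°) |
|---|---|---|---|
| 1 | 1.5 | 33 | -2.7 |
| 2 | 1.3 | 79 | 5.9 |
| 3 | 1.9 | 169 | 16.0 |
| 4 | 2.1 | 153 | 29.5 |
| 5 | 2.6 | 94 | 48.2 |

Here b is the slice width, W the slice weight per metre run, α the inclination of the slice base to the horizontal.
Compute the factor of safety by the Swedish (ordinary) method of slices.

Ordinary method of slices: FS = Σ[c'·Δl_i + (W_i cosα_i)·tanφ'] / Σ W_i sinα_i, with Δl_i = b_i / cosα_i.
Slice 1: Δl = 1.5/cos(-2.7°) = 1.502 m; N'_1 = 33·cos(-2.7°) = 33.0; c'Δl = 15.92; W sinα = -1.6
Slice 2: Δl = 1.3/cos5.9° = 1.307 m; N'_2 = 79·cos5.9° = 78.6; c'Δl = 13.85; W sinα = 8.1
Slice 3: Δl = 1.9/cos16.0° = 1.977 m; N'_3 = 169·cos16.0° = 162.5; c'Δl = 20.95; W sinα = 46.6
Slice 4: Δl = 2.1/cos29.5° = 2.413 m; N'_4 = 153·cos29.5° = 133.2; c'Δl = 25.58; W sinα = 75.3
Slice 5: Δl = 2.6/cos48.2° = 3.901 m; N'_5 = 94·cos48.2° = 62.7; c'Δl = 41.35; W sinα = 70.1
Σc'Δl = 117.6 kN/m; ΣN' = 469.8 kN/m; ΣW sinα = 198.6 kN/m
Resisting = 117.6 + 469.8·tan28.3° = 117.6 + 253.0 = 370.6 kN/m
FS = 370.6 / 198.6 = 1.866

FS = 1.87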